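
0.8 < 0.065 False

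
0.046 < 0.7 True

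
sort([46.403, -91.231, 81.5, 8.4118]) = [-91.231, 8.4118, 46.403, 81.5]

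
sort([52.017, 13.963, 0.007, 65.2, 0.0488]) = [0.007, 0.0488, 13.963, 52.017, 65.2]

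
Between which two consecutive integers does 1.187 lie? 1 and 2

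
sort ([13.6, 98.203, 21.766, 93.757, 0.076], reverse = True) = [98.203, 93.757, 21.766, 13.6, 0.076]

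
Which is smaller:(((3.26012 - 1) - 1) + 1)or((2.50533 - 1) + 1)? (((3.26012 - 1) - 1) + 1)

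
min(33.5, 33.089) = 33.089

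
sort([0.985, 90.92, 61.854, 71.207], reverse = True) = [90.92, 71.207, 61.854, 0.985]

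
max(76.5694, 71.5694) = 76.5694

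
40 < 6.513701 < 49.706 False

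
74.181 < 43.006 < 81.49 False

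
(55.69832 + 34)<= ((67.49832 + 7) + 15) False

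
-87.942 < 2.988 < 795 True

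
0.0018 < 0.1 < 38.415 True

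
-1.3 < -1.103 True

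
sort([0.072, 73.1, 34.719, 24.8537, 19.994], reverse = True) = [73.1, 34.719, 24.8537, 19.994, 0.072]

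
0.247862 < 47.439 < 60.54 True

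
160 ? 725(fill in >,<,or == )<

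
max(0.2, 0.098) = 0.2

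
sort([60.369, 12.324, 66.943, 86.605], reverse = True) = [86.605, 66.943, 60.369, 12.324]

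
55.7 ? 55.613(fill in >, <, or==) >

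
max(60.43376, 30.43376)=60.43376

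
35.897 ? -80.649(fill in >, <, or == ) >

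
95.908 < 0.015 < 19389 False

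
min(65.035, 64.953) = 64.953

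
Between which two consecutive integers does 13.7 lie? 13 and 14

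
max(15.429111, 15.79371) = 15.79371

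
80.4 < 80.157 False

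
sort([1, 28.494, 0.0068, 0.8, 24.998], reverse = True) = [28.494, 24.998, 1, 0.8, 0.0068]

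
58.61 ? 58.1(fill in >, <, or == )>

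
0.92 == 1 False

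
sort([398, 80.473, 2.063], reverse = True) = [398, 80.473, 2.063]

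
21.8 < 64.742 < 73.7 True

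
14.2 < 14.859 True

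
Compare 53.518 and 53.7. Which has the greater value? 53.7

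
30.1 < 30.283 True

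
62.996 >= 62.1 True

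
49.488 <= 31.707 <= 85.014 False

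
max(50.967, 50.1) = 50.967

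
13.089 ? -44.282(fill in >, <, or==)>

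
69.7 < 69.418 False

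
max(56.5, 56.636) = 56.636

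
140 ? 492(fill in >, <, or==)<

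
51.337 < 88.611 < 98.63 True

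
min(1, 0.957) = 0.957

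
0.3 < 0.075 False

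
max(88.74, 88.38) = 88.74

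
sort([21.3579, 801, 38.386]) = [21.3579, 38.386, 801]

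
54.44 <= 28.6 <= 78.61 False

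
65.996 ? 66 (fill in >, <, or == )<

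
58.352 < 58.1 False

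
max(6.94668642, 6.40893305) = 6.94668642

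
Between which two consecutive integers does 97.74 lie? 97 and 98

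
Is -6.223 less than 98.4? Yes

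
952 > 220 True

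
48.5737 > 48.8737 False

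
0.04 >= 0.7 False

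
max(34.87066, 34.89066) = 34.89066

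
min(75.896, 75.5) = 75.5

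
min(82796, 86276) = 82796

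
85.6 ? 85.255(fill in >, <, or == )>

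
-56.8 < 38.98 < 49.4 True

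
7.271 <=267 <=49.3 False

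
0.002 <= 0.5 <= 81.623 True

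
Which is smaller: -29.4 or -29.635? -29.635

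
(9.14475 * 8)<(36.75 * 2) True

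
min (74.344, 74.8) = 74.344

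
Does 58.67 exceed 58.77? No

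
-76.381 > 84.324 False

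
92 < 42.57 False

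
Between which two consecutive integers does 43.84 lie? 43 and 44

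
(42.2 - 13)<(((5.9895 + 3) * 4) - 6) True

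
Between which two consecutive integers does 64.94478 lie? 64 and 65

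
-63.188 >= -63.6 True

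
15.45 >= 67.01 False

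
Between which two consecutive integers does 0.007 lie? 0 and 1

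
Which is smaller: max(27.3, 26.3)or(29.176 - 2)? (29.176 - 2)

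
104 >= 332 False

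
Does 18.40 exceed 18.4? No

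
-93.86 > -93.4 False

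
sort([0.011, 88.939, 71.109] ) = [0.011, 71.109, 88.939]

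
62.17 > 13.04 True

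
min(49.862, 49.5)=49.5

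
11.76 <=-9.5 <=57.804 False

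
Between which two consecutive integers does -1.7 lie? -2 and -1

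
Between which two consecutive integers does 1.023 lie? 1 and 2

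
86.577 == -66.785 False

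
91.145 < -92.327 False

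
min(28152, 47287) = 28152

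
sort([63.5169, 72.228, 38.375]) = [38.375, 63.5169, 72.228]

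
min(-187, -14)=-187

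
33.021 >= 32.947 True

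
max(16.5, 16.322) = 16.5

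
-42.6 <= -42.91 False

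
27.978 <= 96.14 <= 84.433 False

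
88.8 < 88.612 False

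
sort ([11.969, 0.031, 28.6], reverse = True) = [28.6, 11.969, 0.031]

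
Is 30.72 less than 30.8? Yes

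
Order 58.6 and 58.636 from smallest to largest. 58.6, 58.636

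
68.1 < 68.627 True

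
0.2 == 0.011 False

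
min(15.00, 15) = 15.00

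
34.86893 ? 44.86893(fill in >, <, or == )<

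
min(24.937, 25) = 24.937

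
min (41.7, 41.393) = 41.393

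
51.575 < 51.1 False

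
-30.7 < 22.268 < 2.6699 False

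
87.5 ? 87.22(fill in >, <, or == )>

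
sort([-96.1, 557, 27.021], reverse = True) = [557, 27.021, -96.1]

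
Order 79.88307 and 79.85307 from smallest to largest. 79.85307, 79.88307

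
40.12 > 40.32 False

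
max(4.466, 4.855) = 4.855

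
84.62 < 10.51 False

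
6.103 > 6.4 False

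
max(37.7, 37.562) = 37.7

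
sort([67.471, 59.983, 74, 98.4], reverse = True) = [98.4, 74, 67.471, 59.983]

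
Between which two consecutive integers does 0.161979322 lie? 0 and 1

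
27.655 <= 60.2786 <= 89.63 True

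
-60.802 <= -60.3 True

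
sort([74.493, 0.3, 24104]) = [0.3, 74.493, 24104]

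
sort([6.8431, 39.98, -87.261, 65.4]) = [-87.261, 6.8431, 39.98, 65.4]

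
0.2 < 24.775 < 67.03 True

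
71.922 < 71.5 False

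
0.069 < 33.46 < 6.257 False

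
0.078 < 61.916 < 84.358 True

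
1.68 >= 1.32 True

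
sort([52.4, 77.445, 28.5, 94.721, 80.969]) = [28.5, 52.4, 77.445, 80.969, 94.721]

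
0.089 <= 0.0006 False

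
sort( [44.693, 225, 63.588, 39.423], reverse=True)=[225, 63.588, 44.693, 39.423]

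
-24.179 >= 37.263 False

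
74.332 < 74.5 True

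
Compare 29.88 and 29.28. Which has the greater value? 29.88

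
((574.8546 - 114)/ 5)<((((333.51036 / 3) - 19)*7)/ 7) False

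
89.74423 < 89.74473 True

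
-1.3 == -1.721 False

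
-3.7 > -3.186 False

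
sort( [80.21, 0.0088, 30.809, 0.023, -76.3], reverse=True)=[80.21, 30.809, 0.023, 0.0088, -76.3]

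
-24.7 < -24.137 True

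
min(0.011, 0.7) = 0.011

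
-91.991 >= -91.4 False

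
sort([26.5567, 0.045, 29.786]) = [0.045, 26.5567, 29.786]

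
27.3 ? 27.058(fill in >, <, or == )>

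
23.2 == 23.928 False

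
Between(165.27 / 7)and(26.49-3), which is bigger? (165.27 / 7)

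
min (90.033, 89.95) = 89.95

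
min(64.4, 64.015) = 64.015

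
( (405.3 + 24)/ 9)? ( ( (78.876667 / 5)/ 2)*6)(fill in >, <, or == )>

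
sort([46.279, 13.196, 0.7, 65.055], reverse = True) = [65.055, 46.279, 13.196, 0.7]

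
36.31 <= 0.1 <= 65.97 False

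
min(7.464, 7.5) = 7.464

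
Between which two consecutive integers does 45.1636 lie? 45 and 46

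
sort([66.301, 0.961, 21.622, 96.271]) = [0.961, 21.622, 66.301, 96.271]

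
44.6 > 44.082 True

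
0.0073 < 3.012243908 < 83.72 True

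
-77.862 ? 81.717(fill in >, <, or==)<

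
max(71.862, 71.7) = 71.862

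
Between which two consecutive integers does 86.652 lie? 86 and 87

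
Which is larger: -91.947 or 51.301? 51.301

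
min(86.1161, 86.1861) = 86.1161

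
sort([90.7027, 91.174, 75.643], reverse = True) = [91.174, 90.7027, 75.643]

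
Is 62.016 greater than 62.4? No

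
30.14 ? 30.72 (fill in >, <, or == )<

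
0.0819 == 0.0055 False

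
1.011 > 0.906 True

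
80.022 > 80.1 False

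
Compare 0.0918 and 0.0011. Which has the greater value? 0.0918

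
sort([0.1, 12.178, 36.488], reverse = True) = [36.488, 12.178, 0.1]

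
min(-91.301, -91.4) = -91.4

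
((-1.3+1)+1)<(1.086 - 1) False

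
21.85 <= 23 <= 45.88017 True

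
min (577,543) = 543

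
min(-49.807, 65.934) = -49.807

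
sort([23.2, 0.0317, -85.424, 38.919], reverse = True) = [38.919, 23.2, 0.0317, -85.424]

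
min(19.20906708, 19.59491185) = 19.20906708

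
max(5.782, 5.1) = 5.782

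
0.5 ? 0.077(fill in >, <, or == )>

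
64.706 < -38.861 False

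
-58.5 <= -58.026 True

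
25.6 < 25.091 False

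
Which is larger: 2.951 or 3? 3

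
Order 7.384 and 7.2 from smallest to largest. 7.2, 7.384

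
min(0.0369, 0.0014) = 0.0014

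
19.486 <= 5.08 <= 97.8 False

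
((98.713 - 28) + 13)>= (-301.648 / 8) True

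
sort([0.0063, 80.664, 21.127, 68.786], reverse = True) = [80.664, 68.786, 21.127, 0.0063]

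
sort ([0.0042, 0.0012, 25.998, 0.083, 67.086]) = [0.0012, 0.0042, 0.083, 25.998, 67.086]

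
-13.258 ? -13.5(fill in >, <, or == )>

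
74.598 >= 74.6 False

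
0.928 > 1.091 False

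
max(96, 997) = 997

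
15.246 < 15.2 False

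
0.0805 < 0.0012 False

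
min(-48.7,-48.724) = -48.724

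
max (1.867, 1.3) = 1.867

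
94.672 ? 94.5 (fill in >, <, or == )>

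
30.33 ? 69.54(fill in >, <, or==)<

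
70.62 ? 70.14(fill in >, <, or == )>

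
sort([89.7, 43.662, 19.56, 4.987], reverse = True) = [89.7, 43.662, 19.56, 4.987]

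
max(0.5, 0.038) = 0.5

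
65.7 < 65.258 False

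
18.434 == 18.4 False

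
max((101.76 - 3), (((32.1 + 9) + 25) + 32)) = 98.76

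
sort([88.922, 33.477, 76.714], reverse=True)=[88.922, 76.714, 33.477]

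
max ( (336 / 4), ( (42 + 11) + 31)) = 84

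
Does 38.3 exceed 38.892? No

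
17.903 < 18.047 True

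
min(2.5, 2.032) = 2.032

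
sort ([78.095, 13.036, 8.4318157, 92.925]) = [8.4318157, 13.036, 78.095, 92.925]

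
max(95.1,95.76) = 95.76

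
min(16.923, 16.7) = 16.7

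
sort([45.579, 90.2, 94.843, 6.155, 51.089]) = [6.155, 45.579, 51.089, 90.2, 94.843]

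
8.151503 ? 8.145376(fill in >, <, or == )>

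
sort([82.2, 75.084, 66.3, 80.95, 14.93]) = [14.93, 66.3, 75.084, 80.95, 82.2]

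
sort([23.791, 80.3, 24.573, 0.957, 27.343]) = [0.957, 23.791, 24.573, 27.343, 80.3]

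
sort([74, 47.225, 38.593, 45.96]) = [38.593, 45.96, 47.225, 74]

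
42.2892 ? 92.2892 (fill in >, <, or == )<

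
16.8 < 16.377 False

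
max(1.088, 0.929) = 1.088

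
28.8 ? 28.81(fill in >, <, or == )<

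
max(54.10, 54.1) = 54.1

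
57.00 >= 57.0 True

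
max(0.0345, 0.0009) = 0.0345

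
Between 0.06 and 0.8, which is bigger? 0.8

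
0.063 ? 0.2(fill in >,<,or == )<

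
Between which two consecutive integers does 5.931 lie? 5 and 6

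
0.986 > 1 False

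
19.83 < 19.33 False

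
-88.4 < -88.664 False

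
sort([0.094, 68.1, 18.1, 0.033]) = [0.033, 0.094, 18.1, 68.1]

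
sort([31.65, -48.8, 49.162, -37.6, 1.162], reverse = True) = [49.162, 31.65, 1.162, -37.6, -48.8]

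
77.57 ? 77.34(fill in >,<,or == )>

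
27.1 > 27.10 False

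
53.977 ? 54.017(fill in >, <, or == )<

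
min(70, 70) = 70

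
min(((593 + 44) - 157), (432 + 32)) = 464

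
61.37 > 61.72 False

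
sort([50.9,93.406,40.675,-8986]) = [-8986,40.675,50.9,93.406]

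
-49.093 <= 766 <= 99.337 False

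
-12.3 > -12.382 True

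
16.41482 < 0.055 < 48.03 False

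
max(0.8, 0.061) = 0.8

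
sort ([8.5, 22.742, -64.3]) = [-64.3, 8.5, 22.742]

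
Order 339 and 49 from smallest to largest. 49, 339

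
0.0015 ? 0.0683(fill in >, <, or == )<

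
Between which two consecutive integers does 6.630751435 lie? 6 and 7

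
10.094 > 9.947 True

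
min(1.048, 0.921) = 0.921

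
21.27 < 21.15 False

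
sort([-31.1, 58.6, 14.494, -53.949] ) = [-53.949, -31.1, 14.494, 58.6]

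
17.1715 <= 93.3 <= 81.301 False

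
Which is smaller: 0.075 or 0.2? 0.075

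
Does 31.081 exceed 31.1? No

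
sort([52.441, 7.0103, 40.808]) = [7.0103, 40.808, 52.441]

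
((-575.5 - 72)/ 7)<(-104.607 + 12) False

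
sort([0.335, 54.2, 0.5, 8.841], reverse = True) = [54.2, 8.841, 0.5, 0.335]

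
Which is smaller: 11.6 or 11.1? 11.1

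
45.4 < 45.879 True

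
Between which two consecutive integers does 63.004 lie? 63 and 64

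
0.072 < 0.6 True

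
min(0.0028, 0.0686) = 0.0028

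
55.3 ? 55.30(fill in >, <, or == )==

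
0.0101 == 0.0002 False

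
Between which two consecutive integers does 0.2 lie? 0 and 1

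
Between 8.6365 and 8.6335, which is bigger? 8.6365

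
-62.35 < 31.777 True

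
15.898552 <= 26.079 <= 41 True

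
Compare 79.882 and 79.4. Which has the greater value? 79.882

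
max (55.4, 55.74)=55.74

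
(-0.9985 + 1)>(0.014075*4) False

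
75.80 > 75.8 False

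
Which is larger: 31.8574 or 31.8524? 31.8574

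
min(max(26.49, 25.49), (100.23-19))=26.49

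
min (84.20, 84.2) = 84.20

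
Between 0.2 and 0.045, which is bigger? 0.2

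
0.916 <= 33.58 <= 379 True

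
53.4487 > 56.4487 False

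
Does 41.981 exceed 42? No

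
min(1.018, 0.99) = 0.99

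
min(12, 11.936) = 11.936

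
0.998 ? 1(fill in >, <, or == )<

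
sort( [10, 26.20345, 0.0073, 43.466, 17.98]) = [0.0073, 10, 17.98, 26.20345, 43.466]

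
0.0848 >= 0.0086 True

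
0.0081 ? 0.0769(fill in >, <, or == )<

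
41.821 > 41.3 True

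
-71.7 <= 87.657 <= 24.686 False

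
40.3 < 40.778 True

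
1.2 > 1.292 False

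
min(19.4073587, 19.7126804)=19.4073587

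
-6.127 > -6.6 True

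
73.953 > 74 False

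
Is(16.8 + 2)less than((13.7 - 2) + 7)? No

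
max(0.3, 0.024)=0.3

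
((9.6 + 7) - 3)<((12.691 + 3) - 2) True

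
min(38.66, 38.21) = 38.21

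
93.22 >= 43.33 True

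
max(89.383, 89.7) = 89.7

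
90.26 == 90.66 False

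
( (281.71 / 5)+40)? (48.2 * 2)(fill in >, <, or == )<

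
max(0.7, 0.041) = 0.7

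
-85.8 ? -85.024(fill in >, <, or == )<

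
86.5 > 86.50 False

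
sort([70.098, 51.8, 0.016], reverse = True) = [70.098, 51.8, 0.016]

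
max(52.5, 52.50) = 52.50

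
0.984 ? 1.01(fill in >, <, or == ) <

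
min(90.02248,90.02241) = 90.02241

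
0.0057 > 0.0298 False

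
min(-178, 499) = -178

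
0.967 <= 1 True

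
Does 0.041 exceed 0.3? No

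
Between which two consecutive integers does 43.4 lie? 43 and 44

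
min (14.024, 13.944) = 13.944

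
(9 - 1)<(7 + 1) False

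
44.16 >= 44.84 False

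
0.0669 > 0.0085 True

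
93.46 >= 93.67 False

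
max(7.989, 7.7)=7.989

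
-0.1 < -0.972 False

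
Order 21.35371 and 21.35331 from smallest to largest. 21.35331,21.35371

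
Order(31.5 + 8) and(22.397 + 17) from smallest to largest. (22.397 + 17), (31.5 + 8)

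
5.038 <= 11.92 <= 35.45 True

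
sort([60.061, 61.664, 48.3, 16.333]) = [16.333, 48.3, 60.061, 61.664]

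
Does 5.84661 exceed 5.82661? Yes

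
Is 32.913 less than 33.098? Yes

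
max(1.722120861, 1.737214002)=1.737214002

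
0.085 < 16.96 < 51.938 True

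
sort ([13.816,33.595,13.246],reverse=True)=[33.595,13.816,13.246]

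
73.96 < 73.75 False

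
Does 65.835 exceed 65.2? Yes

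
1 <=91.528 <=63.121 False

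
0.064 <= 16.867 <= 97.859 True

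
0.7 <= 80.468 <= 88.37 True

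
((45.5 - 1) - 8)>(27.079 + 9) True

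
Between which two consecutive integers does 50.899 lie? 50 and 51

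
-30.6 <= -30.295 True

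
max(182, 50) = 182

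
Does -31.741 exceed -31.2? No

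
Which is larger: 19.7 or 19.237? 19.7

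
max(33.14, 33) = 33.14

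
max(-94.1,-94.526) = -94.1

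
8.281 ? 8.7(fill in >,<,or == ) <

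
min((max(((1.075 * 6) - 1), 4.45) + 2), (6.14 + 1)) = 7.14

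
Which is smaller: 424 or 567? 424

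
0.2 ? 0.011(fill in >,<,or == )>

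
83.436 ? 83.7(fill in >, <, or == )<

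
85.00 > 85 False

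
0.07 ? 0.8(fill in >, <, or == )<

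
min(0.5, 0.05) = 0.05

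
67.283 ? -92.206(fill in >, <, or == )>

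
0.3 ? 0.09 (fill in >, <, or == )>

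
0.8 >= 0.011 True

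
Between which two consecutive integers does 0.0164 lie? 0 and 1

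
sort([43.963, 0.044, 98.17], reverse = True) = [98.17, 43.963, 0.044]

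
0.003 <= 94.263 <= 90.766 False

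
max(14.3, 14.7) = 14.7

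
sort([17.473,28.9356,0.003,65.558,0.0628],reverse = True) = [65.558,28.9356,17.473,0.0628,0.003]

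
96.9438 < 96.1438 False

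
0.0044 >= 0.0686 False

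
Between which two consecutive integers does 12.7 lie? 12 and 13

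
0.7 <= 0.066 False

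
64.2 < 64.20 False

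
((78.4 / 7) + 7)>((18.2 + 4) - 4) False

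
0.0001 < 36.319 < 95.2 True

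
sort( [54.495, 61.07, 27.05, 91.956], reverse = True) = [91.956, 61.07, 54.495, 27.05]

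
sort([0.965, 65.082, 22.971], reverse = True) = [65.082, 22.971, 0.965]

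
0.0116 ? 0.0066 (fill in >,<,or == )>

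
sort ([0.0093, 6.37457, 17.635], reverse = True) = [17.635, 6.37457, 0.0093]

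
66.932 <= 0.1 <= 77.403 False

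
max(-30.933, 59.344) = 59.344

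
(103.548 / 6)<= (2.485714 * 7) True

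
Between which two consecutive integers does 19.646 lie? 19 and 20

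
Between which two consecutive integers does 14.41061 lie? 14 and 15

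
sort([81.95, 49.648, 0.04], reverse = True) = [81.95, 49.648, 0.04]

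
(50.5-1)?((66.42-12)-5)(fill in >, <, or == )>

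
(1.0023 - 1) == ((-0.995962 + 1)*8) False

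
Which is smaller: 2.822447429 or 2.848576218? 2.822447429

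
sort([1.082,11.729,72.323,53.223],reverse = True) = [72.323,53.223,11.729,1.082]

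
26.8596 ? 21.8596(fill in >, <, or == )>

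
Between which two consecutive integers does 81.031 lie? 81 and 82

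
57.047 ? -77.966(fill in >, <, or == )>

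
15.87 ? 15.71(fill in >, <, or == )>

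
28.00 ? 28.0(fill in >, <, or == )==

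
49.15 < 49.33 True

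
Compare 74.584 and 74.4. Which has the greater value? 74.584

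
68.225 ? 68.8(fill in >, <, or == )<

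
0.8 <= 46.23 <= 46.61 True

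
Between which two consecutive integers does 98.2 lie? 98 and 99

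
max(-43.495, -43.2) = -43.2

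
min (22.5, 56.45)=22.5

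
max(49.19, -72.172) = 49.19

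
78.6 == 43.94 False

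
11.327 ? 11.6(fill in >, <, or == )<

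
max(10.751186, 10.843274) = 10.843274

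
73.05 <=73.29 True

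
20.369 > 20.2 True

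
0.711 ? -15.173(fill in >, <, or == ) >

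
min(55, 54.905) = 54.905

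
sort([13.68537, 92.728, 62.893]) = [13.68537, 62.893, 92.728]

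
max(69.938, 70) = 70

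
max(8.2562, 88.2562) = 88.2562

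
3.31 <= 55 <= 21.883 False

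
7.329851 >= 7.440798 False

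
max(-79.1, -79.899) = -79.1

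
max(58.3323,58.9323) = 58.9323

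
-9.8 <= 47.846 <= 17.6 False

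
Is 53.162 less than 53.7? Yes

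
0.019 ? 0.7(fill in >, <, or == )<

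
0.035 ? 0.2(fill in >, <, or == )<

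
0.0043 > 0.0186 False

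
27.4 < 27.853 True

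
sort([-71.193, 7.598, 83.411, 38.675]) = [-71.193, 7.598, 38.675, 83.411]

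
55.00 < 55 False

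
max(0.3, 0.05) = 0.3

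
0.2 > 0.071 True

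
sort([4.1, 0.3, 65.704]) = [0.3, 4.1, 65.704]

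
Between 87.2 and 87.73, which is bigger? 87.73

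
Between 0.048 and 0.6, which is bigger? 0.6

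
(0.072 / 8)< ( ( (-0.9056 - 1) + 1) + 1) True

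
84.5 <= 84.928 True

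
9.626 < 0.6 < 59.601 False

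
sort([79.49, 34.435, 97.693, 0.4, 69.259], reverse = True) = [97.693, 79.49, 69.259, 34.435, 0.4]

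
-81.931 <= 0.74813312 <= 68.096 True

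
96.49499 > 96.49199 True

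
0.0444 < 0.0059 False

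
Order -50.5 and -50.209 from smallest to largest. -50.5, -50.209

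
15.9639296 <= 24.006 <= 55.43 True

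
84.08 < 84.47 True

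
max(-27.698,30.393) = 30.393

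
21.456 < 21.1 False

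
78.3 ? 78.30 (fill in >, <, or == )==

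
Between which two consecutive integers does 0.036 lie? 0 and 1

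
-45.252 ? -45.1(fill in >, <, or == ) <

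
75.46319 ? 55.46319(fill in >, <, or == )>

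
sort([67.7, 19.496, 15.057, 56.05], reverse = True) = [67.7, 56.05, 19.496, 15.057]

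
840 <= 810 False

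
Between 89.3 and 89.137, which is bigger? 89.3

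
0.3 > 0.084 True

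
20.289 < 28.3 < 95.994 True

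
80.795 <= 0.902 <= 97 False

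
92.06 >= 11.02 True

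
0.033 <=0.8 True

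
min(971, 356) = 356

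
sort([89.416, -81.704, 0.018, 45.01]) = [-81.704, 0.018, 45.01, 89.416]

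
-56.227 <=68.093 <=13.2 False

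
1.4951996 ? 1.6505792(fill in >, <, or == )<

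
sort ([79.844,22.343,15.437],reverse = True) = [79.844,22.343,15.437]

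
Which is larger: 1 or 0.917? 1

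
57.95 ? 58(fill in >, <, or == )<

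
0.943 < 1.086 True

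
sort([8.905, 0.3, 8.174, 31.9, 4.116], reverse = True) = [31.9, 8.905, 8.174, 4.116, 0.3]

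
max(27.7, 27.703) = 27.703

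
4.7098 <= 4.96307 True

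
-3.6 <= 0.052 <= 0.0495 False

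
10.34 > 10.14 True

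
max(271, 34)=271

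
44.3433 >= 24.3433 True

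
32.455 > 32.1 True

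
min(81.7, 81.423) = 81.423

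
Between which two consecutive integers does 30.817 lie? 30 and 31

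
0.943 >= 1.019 False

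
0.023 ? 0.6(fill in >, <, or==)<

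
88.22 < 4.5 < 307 False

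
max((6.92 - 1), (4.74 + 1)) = 5.92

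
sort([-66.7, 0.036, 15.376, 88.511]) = [-66.7, 0.036, 15.376, 88.511]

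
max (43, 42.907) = 43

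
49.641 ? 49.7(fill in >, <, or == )<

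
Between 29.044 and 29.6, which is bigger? 29.6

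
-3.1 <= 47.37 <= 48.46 True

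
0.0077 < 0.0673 True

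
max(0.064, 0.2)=0.2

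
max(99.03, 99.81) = 99.81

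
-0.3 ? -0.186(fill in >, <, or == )<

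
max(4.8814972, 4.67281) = 4.8814972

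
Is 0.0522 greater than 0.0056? Yes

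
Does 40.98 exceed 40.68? Yes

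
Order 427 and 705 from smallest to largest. 427, 705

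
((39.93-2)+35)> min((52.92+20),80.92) True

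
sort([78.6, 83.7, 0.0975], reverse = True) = [83.7, 78.6, 0.0975]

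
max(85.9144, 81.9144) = 85.9144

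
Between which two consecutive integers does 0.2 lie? 0 and 1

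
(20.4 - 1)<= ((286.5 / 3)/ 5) False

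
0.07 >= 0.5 False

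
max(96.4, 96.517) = 96.517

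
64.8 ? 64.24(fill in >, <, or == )>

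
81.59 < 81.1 False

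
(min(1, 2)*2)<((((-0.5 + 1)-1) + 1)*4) False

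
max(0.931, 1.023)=1.023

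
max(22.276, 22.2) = 22.276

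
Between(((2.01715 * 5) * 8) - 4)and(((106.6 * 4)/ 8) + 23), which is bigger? (((2.01715 * 5) * 8) - 4)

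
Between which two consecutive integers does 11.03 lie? 11 and 12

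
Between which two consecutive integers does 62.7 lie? 62 and 63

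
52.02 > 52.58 False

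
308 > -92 True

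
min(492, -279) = -279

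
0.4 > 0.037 True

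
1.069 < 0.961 False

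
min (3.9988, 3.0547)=3.0547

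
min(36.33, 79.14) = 36.33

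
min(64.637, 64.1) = 64.1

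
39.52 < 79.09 True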